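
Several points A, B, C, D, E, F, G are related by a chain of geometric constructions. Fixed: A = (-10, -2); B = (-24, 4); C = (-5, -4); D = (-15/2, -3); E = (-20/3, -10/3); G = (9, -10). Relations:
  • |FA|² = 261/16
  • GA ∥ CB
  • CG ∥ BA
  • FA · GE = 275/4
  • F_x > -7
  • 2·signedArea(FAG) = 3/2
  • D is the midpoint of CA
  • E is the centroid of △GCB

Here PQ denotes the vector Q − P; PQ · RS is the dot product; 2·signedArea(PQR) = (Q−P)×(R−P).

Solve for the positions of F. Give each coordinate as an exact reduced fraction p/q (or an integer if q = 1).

F = (-25/4, -7/2)

1. F_x = -25/4  [2·signedArea(FAG) = 3/2 ∩ FA · GE = 275/4]
2. F_y = -7/2  [2·signedArea(FAG) = 3/2 ∩ FA · GE = 275/4]
   → F = (-25/4, -7/2)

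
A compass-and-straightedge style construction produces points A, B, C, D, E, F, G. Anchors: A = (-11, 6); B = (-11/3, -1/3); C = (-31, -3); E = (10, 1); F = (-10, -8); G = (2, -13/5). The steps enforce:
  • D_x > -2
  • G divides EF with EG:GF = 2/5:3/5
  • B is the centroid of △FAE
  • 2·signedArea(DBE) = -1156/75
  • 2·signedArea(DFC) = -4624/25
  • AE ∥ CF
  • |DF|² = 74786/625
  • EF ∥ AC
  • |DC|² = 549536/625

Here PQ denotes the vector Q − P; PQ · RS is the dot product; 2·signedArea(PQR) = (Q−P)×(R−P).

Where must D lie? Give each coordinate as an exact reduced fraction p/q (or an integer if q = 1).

D = (-7/5, -31/25)

1. D_x = -7/5  [2·signedArea(DFC) = -4624/25 ∩ 2·signedArea(DBE) = -1156/75]
2. D_y = -31/25  [2·signedArea(DFC) = -4624/25 ∩ 2·signedArea(DBE) = -1156/75]
   → D = (-7/5, -31/25)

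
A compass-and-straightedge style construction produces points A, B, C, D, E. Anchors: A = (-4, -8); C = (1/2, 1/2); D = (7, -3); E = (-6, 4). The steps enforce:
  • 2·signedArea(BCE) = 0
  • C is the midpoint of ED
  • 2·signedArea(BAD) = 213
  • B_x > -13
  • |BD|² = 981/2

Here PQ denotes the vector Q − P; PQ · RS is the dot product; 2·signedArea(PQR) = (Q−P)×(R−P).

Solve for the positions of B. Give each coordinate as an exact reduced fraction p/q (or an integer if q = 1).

1. B_x = -25/2  [2·signedArea(BCE) = 0 ∩ 2·signedArea(BAD) = 213]
2. B_y = 15/2  [2·signedArea(BCE) = 0 ∩ 2·signedArea(BAD) = 213]
   → B = (-25/2, 15/2)

B = (-25/2, 15/2)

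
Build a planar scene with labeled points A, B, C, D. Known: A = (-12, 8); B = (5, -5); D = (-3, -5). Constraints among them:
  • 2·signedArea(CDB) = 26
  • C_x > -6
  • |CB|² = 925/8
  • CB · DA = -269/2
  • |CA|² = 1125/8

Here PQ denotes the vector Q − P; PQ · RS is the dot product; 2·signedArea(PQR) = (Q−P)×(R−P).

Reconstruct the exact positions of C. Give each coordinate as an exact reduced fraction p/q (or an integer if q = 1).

C = (-21/4, -7/4)

1. C_x = -21/4  [CB · DA = -269/2 ∩ 2·signedArea(CDB) = 26]
2. C_y = -7/4  [CB · DA = -269/2 ∩ 2·signedArea(CDB) = 26]
   → C = (-21/4, -7/4)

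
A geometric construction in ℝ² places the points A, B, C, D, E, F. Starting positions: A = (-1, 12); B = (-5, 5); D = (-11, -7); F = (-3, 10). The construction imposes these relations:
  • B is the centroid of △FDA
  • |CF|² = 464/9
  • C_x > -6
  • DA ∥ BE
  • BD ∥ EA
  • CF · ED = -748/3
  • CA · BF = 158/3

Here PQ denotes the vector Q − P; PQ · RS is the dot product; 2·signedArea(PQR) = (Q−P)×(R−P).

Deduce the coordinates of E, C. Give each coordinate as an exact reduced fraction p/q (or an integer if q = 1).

1. E_x = 5  [BD ∥ EA ∩ DA ∥ BE]
2. E_y = 24  [BD ∥ EA ∩ DA ∥ BE]
   → E = (5, 24)
3. C_x = -17/3  [CF · ED = -748/3 ∩ CA · BF = 158/3]
4. C_y = 10/3  [CF · ED = -748/3 ∩ CA · BF = 158/3]
   → C = (-17/3, 10/3)

C = (-17/3, 10/3)
E = (5, 24)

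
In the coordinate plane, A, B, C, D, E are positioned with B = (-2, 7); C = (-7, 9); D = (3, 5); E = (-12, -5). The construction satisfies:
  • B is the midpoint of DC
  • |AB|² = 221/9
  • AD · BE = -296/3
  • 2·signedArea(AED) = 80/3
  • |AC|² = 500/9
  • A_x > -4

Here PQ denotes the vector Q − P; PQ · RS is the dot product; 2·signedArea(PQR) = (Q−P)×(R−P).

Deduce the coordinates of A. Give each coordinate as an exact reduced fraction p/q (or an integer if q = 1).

1. A_x = -11/3  [AD · BE = -296/3 ∩ 2·signedArea(AED) = 80/3]
2. A_y = 7/3  [AD · BE = -296/3 ∩ 2·signedArea(AED) = 80/3]
   → A = (-11/3, 7/3)

A = (-11/3, 7/3)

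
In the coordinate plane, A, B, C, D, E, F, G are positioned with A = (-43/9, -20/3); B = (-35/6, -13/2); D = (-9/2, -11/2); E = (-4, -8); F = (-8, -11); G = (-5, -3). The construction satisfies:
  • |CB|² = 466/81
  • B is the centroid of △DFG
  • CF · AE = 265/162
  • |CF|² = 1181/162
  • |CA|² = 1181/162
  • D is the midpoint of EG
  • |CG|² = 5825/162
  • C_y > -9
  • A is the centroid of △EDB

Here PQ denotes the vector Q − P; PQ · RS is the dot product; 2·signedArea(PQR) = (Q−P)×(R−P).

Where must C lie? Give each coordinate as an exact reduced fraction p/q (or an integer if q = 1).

1. C_x = -115/18  [line -7/9·x + 4/3·y + 1103/162 = 0 ∩ |CF|² = 1181/162]
2. C_y = -53/6  [line -7/9·x + 4/3·y + 1103/162 = 0 ∩ |CF|² = 1181/162]
   → C = (-115/18, -53/6)

C = (-115/18, -53/6)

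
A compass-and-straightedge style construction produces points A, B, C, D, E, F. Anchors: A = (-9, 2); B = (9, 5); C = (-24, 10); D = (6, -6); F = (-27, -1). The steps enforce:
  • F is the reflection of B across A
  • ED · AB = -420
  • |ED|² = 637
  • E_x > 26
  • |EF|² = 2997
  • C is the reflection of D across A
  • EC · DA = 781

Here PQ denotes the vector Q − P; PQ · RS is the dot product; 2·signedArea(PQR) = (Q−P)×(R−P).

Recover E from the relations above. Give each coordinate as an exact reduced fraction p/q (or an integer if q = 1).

1. E_x = 27  [ED · AB = -420 ∩ EC · DA = 781]
2. E_y = 8  [ED · AB = -420 ∩ EC · DA = 781]
   → E = (27, 8)

E = (27, 8)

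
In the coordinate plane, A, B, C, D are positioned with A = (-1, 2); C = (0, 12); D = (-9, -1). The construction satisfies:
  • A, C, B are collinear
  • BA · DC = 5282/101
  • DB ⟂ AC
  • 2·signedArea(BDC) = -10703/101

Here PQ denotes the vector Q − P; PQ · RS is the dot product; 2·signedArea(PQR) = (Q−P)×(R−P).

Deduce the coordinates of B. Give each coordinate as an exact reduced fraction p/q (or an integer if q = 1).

B = (-139/101, -178/101)

1. B_x = -139/101  [A, C, B are collinear ∩ DB ⟂ AC]
2. B_y = -178/101  [A, C, B are collinear ∩ DB ⟂ AC]
   → B = (-139/101, -178/101)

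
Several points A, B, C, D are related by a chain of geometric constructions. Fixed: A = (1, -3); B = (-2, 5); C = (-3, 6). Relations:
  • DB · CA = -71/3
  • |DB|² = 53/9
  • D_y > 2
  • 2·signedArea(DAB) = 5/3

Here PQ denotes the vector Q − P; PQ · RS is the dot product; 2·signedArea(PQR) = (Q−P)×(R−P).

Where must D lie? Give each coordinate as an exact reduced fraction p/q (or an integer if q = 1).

D = (-4/3, 8/3)

1. D_x = -4/3  [2·signedArea(DAB) = 5/3 ∩ DB · CA = -71/3]
2. D_y = 8/3  [2·signedArea(DAB) = 5/3 ∩ DB · CA = -71/3]
   → D = (-4/3, 8/3)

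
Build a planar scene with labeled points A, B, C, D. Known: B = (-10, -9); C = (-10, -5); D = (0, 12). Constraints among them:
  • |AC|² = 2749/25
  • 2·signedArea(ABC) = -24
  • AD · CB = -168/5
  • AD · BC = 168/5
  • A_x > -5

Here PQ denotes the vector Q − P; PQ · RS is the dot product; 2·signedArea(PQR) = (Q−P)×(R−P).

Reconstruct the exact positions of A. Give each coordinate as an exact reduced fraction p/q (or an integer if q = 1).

1. A_x = -4  [AD · BC = 168/5 ∩ 2·signedArea(ABC) = -24]
2. A_y = 18/5  [AD · BC = 168/5 ∩ 2·signedArea(ABC) = -24]
   → A = (-4, 18/5)

A = (-4, 18/5)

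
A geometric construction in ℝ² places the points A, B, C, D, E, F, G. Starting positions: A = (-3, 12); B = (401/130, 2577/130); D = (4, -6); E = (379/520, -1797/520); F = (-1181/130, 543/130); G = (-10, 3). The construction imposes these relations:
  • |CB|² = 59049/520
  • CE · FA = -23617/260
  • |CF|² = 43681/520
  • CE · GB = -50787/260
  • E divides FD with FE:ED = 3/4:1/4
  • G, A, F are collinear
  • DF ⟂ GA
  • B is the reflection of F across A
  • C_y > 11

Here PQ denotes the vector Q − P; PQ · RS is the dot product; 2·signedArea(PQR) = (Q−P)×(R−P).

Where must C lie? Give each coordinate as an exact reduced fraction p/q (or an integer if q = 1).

C = (-899/260, 2967/260)

1. C_x = -899/260  [line -1701/130·x + -2187/130·y + 38151/260 = 0 ∩ |CF|² = 43681/520]
2. C_y = 2967/260  [line -1701/130·x + -2187/130·y + 38151/260 = 0 ∩ |CF|² = 43681/520]
   → C = (-899/260, 2967/260)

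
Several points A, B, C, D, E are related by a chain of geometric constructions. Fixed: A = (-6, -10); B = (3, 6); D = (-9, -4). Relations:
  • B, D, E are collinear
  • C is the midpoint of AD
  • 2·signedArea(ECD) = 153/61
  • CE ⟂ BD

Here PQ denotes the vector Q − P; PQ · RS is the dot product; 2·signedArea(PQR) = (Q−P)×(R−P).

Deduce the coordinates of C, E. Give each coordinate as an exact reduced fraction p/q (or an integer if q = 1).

1. C_x = -15/2  [C is the midpoint of AD]
2. C_y = -7  [C is the midpoint of AD]
   → C = (-15/2, -7)
3. E_x = -585/61  [B, D, E are collinear ∩ CE ⟂ BD]
4. E_y = -274/61  [B, D, E are collinear ∩ CE ⟂ BD]
   → E = (-585/61, -274/61)

C = (-15/2, -7)
E = (-585/61, -274/61)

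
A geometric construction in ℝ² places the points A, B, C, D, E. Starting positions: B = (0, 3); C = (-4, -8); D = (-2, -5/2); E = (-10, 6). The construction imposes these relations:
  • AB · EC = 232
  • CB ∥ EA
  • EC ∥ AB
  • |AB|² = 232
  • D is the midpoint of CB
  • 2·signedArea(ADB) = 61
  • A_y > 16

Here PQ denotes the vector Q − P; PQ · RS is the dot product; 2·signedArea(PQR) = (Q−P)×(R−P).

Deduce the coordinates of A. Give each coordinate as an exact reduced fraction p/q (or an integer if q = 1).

A = (-6, 17)

1. A_x = -6  [EC ∥ AB ∩ CB ∥ EA]
2. A_y = 17  [EC ∥ AB ∩ CB ∥ EA]
   → A = (-6, 17)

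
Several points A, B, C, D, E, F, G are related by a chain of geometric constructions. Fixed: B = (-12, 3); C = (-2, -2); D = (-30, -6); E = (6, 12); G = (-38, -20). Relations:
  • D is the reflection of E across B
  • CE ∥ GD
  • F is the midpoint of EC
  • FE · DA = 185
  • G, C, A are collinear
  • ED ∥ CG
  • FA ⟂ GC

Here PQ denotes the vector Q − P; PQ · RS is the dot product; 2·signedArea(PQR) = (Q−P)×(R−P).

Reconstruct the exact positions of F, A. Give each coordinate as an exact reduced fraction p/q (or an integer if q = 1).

1. F_x = 2  [F is the midpoint of EC]
2. F_y = 5  [F is the midpoint of EC]
   → F = (2, 5)
3. A_x = 4  [G, C, A are collinear ∩ FA ⟂ GC]
4. A_y = 1  [G, C, A are collinear ∩ FA ⟂ GC]
   → A = (4, 1)

A = (4, 1)
F = (2, 5)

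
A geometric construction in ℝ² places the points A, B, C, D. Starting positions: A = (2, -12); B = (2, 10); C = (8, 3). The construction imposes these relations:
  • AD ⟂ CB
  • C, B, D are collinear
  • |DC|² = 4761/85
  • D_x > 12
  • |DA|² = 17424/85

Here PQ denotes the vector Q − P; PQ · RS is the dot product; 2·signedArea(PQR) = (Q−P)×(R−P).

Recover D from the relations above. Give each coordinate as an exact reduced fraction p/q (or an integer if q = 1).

1. D_x = 1094/85  [C, B, D are collinear ∩ AD ⟂ CB]
2. D_y = -228/85  [C, B, D are collinear ∩ AD ⟂ CB]
   → D = (1094/85, -228/85)

D = (1094/85, -228/85)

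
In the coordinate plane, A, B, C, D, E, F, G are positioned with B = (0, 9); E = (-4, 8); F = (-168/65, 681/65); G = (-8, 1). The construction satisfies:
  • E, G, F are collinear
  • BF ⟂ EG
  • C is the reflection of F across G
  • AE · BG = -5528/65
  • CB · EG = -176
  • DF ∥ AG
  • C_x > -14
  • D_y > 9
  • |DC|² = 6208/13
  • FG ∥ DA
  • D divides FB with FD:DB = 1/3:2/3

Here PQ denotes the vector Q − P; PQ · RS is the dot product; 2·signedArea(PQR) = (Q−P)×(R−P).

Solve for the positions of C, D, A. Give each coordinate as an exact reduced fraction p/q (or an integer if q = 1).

1. C_x = -872/65  [C is the reflection of F across G]
2. C_y = -551/65  [C is the reflection of F across G]
   → C = (-872/65, -551/65)
3. D_x = -112/65  [D divides FB with FD:DB = 1/3:2/3]
4. D_y = 649/65  [D divides FB with FD:DB = 1/3:2/3]
   → D = (-112/65, 649/65)
5. A_x = -464/65  [DF ∥ AG ∩ FG ∥ DA]
6. A_y = 33/65  [DF ∥ AG ∩ FG ∥ DA]
   → A = (-464/65, 33/65)

A = (-464/65, 33/65)
C = (-872/65, -551/65)
D = (-112/65, 649/65)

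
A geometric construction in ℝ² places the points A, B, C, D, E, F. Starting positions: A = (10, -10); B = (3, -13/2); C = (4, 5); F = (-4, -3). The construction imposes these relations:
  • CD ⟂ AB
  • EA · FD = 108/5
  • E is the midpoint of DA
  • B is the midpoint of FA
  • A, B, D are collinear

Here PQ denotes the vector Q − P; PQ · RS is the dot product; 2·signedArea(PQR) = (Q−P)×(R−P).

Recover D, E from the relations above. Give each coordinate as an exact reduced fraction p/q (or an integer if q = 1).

1. D_x = -4/5  [A, B, D are collinear ∩ CD ⟂ AB]
2. D_y = -23/5  [A, B, D are collinear ∩ CD ⟂ AB]
   → D = (-4/5, -23/5)
3. E_x = 23/5  [E is the midpoint of DA]
4. E_y = -73/10  [E is the midpoint of DA]
   → E = (23/5, -73/10)

D = (-4/5, -23/5)
E = (23/5, -73/10)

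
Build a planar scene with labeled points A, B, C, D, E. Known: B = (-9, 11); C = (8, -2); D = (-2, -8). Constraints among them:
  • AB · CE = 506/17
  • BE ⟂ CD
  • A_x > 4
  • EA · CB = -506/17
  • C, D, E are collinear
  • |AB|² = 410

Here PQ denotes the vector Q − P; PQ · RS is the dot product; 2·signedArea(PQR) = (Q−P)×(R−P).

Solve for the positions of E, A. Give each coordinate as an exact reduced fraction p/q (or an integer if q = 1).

1. E_x = 21/17  [C, D, E are collinear ∩ BE ⟂ CD]
2. E_y = -103/17  [C, D, E are collinear ∩ BE ⟂ CD]
   → E = (21/17, -103/17)
3. A_x = 76/17  [AB · CE = 506/17 ∩ EA · CB = -506/17]
4. A_y = -70/17  [AB · CE = 506/17 ∩ EA · CB = -506/17]
   → A = (76/17, -70/17)

A = (76/17, -70/17)
E = (21/17, -103/17)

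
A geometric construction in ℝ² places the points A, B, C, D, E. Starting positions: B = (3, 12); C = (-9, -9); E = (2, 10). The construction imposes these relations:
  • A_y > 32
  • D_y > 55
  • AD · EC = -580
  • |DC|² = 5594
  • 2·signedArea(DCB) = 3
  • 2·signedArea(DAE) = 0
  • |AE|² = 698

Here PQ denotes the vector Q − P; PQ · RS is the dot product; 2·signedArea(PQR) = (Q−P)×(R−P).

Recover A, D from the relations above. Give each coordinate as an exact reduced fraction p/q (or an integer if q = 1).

A = (15, 33)
D = (28, 56)

1. D_x = 28  [line -21·x + 12·y + -84 = 0 ∩ |DC|² = 5594]
2. D_y = 56  [line -21·x + 12·y + -84 = 0 ∩ |DC|² = 5594]
   → D = (28, 56)
3. A_x = 15  [AD · EC = -580 ∩ 2·signedArea(DAE) = 0]
4. A_y = 33  [AD · EC = -580 ∩ 2·signedArea(DAE) = 0]
   → A = (15, 33)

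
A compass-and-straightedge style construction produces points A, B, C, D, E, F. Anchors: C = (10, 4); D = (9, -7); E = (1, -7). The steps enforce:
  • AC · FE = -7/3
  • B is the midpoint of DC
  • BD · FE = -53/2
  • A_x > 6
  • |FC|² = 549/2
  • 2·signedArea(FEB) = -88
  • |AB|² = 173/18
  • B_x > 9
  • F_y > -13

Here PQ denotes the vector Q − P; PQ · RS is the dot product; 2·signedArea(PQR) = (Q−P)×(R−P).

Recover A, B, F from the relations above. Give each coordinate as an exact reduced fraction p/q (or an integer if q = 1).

A = (7, 1/3)
B = (19/2, -3/2)
F = (17/2, -25/2)

1. B_x = 19/2  [B is the midpoint of DC]
2. B_y = -3/2  [B is the midpoint of DC]
   → B = (19/2, -3/2)
3. F_x = 17/2  [2·signedArea(FEB) = -88 ∩ BD · FE = -53/2]
4. F_y = -25/2  [2·signedArea(FEB) = -88 ∩ BD · FE = -53/2]
   → F = (17/2, -25/2)
5. A_x = 7  [line 15/2·x + -11/2·y + -152/3 = 0 ∩ |AB|² = 173/18]
6. A_y = 1/3  [line 15/2·x + -11/2·y + -152/3 = 0 ∩ |AB|² = 173/18]
   → A = (7, 1/3)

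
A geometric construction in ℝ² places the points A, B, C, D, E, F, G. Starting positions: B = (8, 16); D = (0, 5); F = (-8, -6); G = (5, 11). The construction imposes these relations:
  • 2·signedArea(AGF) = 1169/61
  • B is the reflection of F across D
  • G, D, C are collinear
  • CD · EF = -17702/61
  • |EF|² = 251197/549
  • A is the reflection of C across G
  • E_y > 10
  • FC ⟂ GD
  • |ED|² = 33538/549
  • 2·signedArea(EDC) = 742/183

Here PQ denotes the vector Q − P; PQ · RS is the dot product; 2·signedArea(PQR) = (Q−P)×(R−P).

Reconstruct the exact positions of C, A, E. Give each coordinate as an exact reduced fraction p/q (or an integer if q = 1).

A = (1140/61, 1673/61)
C = (-530/61, -331/61)
E = (319/61, 1978/183)

1. C_x = -530/61  [G, D, C are collinear ∩ FC ⟂ GD]
2. C_y = -331/61  [G, D, C are collinear ∩ FC ⟂ GD]
   → C = (-530/61, -331/61)
3. A_x = 1140/61  [A is the reflection of C across G]
4. A_y = 1673/61  [A is the reflection of C across G]
   → A = (1140/61, 1673/61)
5. E_x = 319/61  [2·signedArea(EDC) = 742/183 ∩ CD · EF = -17702/61]
6. E_y = 1978/183  [2·signedArea(EDC) = 742/183 ∩ CD · EF = -17702/61]
   → E = (319/61, 1978/183)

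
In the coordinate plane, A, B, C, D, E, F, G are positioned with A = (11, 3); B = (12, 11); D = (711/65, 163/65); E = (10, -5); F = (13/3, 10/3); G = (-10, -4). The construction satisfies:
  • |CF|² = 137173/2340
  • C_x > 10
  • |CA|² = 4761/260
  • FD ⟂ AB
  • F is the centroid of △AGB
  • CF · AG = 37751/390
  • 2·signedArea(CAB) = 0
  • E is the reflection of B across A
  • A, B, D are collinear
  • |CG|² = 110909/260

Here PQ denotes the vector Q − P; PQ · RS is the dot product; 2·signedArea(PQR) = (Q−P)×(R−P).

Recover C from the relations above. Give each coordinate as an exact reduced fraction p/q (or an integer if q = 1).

1. C_x = 1361/130  [2·signedArea(CAB) = 0 ∩ CF · AG = 37751/390]
2. C_y = -81/65  [2·signedArea(CAB) = 0 ∩ CF · AG = 37751/390]
   → C = (1361/130, -81/65)

C = (1361/130, -81/65)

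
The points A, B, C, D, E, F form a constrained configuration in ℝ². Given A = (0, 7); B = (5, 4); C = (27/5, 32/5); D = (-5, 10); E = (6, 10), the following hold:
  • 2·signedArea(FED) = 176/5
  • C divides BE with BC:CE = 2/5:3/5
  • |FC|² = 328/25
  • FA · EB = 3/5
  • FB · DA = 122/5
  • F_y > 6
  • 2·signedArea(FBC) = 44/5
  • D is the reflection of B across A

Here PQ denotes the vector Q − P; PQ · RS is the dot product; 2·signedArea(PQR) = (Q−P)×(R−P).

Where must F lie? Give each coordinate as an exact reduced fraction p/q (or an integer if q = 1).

1. F_x = 9/5  [2·signedArea(FBC) = 44/5 ∩ FB · DA = 122/5]
2. F_y = 34/5  [2·signedArea(FBC) = 44/5 ∩ FB · DA = 122/5]
   → F = (9/5, 34/5)

F = (9/5, 34/5)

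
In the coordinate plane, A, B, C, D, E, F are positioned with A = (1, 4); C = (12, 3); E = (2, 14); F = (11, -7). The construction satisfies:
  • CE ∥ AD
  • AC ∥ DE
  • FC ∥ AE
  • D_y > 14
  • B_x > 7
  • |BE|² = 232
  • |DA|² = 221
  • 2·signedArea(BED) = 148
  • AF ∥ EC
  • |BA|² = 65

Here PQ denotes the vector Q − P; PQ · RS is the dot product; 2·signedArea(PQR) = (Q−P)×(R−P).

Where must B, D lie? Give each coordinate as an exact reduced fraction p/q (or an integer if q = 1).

1. D_x = -9  [AC ∥ DE ∩ CE ∥ AD]
2. D_y = 15  [AC ∥ DE ∩ CE ∥ AD]
   → D = (-9, 15)
3. B_x = 8  [line -1·x + -11·y + 8 = 0 ∩ |BA|² = 65]
4. B_y = 0  [line -1·x + -11·y + 8 = 0 ∩ |BA|² = 65]
   → B = (8, 0)

B = (8, 0)
D = (-9, 15)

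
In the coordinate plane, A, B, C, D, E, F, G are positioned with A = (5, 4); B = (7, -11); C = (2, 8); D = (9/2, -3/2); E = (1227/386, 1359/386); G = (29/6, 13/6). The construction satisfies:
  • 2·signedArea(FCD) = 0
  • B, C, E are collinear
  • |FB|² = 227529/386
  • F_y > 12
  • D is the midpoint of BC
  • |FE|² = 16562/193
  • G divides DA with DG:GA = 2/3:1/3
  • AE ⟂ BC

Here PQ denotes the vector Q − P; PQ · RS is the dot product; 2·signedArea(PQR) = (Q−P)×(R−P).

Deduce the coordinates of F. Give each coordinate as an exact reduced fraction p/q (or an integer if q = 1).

F = (317/386, 4817/386)

1. F_x = 317/386  [line 19/2·x + 5/2·y + -39 = 0 ∩ |FB|² = 227529/386]
2. F_y = 4817/386  [line 19/2·x + 5/2·y + -39 = 0 ∩ |FB|² = 227529/386]
   → F = (317/386, 4817/386)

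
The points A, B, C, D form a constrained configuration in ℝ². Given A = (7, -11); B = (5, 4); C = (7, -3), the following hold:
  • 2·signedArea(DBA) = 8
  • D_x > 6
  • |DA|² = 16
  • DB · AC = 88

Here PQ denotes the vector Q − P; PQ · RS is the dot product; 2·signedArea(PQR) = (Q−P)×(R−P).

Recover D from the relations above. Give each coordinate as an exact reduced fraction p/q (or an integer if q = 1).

D = (7, -7)

1. D_x = 7  [DB · AC = 88 ∩ 2·signedArea(DBA) = 8]
2. D_y = -7  [DB · AC = 88 ∩ 2·signedArea(DBA) = 8]
   → D = (7, -7)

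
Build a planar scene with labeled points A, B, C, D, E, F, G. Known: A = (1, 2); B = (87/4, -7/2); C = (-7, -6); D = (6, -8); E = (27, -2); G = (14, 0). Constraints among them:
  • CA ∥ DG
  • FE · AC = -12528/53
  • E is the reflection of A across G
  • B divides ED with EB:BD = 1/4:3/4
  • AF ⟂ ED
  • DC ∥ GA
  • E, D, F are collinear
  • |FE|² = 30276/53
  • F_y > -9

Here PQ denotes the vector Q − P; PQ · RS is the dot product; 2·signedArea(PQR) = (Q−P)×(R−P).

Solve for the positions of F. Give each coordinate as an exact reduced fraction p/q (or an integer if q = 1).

1. F_x = 213/53  [E, D, F are collinear ∩ AF ⟂ ED]
2. F_y = -454/53  [E, D, F are collinear ∩ AF ⟂ ED]
   → F = (213/53, -454/53)

F = (213/53, -454/53)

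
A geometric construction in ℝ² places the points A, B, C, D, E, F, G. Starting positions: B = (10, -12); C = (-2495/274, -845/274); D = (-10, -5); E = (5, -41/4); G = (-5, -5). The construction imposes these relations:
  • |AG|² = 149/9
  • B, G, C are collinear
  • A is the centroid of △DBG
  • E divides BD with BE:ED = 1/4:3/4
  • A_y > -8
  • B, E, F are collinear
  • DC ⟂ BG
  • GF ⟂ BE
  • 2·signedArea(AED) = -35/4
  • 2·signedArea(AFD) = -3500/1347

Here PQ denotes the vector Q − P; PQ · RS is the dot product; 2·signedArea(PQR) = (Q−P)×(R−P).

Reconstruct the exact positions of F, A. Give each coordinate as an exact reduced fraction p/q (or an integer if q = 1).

1. F_x = -2490/449  [B, E, F are collinear ∩ GF ⟂ BE]
2. F_y = -2945/449  [B, E, F are collinear ∩ GF ⟂ BE]
   → F = (-2490/449, -2945/449)
3. A_x = -5/3  [A is the centroid of △DBG]
4. A_y = -22/3  [A is the centroid of △DBG]
   → A = (-5/3, -22/3)

A = (-5/3, -22/3)
F = (-2490/449, -2945/449)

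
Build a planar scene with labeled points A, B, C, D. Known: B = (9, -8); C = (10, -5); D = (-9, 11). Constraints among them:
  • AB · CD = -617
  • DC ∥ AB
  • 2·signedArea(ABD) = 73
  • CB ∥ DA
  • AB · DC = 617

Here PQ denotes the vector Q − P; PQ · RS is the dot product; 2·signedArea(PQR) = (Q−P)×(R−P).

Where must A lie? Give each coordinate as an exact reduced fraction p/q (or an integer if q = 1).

1. A_x = -10  [DC ∥ AB ∩ CB ∥ DA]
2. A_y = 8  [DC ∥ AB ∩ CB ∥ DA]
   → A = (-10, 8)

A = (-10, 8)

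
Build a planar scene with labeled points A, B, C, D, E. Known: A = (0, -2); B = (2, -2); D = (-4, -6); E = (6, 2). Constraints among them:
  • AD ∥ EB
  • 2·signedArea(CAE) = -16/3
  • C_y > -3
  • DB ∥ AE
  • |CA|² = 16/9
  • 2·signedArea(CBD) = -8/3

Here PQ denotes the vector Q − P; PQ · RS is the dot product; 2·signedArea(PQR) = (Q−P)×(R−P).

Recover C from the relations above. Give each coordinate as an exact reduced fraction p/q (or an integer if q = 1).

C = (4/3, -2)

1. C_x = 4/3  [line -4·x + 6·y + 52/3 = 0 ∩ |CA|² = 16/9]
2. C_y = -2  [line -4·x + 6·y + 52/3 = 0 ∩ |CA|² = 16/9]
   → C = (4/3, -2)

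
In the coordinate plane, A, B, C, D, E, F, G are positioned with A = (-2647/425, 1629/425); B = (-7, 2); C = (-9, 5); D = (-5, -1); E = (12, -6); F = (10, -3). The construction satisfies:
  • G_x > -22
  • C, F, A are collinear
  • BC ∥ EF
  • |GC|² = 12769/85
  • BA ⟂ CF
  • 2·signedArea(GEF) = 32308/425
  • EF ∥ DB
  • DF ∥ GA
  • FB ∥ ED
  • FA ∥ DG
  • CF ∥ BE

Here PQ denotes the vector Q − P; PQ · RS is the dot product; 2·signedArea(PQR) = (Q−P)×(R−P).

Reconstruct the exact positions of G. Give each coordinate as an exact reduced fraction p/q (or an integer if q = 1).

G = (-9022/425, 2479/425)

1. G_x = -9022/425  [DF ∥ GA ∩ FA ∥ DG]
2. G_y = 2479/425  [DF ∥ GA ∩ FA ∥ DG]
   → G = (-9022/425, 2479/425)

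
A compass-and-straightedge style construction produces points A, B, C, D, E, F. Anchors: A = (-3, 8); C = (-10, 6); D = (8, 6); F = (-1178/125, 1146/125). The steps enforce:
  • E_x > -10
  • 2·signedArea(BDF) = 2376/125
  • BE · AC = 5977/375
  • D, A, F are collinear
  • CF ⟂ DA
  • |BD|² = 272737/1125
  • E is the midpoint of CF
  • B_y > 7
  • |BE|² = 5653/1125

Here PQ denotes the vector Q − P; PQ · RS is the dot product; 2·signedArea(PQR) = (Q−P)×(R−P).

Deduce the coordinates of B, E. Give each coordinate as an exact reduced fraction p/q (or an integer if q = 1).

1. B_x = -2803/375  [line -396/125·x + -2178/125·y + 2772/25 = 0 ∩ |BD|² = 272737/1125]
2. B_y = 2896/375  [line -396/125·x + -2178/125·y + 2772/25 = 0 ∩ |BD|² = 272737/1125]
   → B = (-2803/375, 2896/375)
3. E_x = -1214/125  [E is the midpoint of CF]
4. E_y = 948/125  [E is the midpoint of CF]
   → E = (-1214/125, 948/125)

B = (-2803/375, 2896/375)
E = (-1214/125, 948/125)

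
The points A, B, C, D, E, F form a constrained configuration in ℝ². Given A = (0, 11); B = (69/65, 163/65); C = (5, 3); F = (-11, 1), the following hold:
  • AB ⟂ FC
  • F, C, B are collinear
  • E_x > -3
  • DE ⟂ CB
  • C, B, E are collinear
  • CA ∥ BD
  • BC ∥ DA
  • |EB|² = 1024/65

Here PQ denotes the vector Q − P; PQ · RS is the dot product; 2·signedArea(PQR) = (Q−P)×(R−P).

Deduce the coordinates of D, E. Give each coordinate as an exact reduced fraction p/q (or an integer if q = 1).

D = (-256/65, 683/65)
E = (-187/65, 131/65)

1. D_x = -256/65  [BC ∥ DA ∩ CA ∥ BD]
2. D_y = 683/65  [BC ∥ DA ∩ CA ∥ BD]
   → D = (-256/65, 683/65)
3. E_x = -187/65  [C, B, E are collinear ∩ DE ⟂ CB]
4. E_y = 131/65  [C, B, E are collinear ∩ DE ⟂ CB]
   → E = (-187/65, 131/65)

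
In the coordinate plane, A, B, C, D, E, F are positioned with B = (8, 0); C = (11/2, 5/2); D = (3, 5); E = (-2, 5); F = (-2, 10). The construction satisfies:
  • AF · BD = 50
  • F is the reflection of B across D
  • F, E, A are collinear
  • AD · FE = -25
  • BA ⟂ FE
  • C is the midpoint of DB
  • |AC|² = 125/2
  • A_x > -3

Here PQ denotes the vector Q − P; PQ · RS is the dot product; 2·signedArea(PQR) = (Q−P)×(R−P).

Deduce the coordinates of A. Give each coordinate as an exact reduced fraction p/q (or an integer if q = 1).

A = (-2, 0)

1. A_x = -2  [F, E, A are collinear ∩ BA ⟂ FE]
2. A_y = 0  [F, E, A are collinear ∩ BA ⟂ FE]
   → A = (-2, 0)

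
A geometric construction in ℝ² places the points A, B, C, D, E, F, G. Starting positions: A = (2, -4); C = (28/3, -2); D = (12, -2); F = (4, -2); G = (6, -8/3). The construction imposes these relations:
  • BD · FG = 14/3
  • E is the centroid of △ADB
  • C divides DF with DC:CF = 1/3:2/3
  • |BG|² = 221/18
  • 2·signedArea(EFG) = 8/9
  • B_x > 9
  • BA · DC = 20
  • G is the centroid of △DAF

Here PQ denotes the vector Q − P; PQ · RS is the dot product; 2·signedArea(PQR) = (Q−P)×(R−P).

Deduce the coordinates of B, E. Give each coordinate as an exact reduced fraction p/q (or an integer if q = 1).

B = (19/2, -5/2)
E = (47/6, -17/6)

1. B_x = 19/2  [BD · FG = 14/3 ∩ BA · DC = 20]
2. B_y = -5/2  [BD · FG = 14/3 ∩ BA · DC = 20]
   → B = (19/2, -5/2)
3. E_x = 47/6  [E is the centroid of △ADB]
4. E_y = -17/6  [E is the centroid of △ADB]
   → E = (47/6, -17/6)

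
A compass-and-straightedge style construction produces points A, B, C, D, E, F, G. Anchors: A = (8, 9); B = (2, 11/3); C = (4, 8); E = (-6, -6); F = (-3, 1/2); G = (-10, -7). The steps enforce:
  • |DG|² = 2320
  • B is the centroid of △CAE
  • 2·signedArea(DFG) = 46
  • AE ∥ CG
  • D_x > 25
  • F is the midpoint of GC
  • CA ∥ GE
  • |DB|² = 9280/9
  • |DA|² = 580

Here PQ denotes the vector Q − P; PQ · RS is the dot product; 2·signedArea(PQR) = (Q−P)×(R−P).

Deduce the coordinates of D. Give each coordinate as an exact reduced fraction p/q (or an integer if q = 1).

1. D_x = 26  [line 15/2·x + -7·y + -20 = 0 ∩ |DG|² = 2320]
2. D_y = 25  [line 15/2·x + -7·y + -20 = 0 ∩ |DG|² = 2320]
   → D = (26, 25)

D = (26, 25)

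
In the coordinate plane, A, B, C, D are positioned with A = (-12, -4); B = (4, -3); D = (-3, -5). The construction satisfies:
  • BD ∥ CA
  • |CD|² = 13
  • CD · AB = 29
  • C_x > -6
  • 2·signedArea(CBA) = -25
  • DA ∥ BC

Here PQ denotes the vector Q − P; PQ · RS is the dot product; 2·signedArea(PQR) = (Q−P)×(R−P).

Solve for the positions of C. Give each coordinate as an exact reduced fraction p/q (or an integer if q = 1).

1. C_x = -5  [BD ∥ CA ∩ DA ∥ BC]
2. C_y = -2  [BD ∥ CA ∩ DA ∥ BC]
   → C = (-5, -2)

C = (-5, -2)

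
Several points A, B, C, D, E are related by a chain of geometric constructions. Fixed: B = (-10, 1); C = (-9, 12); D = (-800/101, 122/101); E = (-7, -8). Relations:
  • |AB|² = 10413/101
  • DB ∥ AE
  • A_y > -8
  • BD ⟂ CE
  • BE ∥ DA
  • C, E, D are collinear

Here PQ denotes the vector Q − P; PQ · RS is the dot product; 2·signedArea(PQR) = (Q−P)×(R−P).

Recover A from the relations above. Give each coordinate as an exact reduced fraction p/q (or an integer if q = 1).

1. A_x = -497/101  [DB ∥ AE ∩ BE ∥ DA]
2. A_y = -787/101  [DB ∥ AE ∩ BE ∥ DA]
   → A = (-497/101, -787/101)

A = (-497/101, -787/101)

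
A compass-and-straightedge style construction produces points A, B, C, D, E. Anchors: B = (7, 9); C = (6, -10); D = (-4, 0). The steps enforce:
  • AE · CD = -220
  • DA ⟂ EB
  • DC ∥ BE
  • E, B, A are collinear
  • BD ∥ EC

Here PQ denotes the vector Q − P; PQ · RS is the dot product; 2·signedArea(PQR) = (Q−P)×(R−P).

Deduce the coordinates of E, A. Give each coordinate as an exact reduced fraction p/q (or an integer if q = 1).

A = (6, 10)
E = (17, -1)

1. E_x = 17  [BD ∥ EC ∩ DC ∥ BE]
2. E_y = -1  [BD ∥ EC ∩ DC ∥ BE]
   → E = (17, -1)
3. A_x = 6  [E, B, A are collinear ∩ DA ⟂ EB]
4. A_y = 10  [E, B, A are collinear ∩ DA ⟂ EB]
   → A = (6, 10)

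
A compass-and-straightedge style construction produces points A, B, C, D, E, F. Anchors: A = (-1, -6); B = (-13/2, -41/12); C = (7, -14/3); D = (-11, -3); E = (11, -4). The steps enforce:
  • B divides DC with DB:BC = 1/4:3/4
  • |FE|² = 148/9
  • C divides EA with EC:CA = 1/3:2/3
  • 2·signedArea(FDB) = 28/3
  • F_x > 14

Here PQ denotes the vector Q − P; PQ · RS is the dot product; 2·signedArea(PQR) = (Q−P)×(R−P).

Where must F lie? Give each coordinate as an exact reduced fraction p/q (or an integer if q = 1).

1. F_x = 15  [line 5/12·x + 9/2·y + 35/4 = 0 ∩ |FE|² = 148/9]
2. F_y = -10/3  [line 5/12·x + 9/2·y + 35/4 = 0 ∩ |FE|² = 148/9]
   → F = (15, -10/3)

F = (15, -10/3)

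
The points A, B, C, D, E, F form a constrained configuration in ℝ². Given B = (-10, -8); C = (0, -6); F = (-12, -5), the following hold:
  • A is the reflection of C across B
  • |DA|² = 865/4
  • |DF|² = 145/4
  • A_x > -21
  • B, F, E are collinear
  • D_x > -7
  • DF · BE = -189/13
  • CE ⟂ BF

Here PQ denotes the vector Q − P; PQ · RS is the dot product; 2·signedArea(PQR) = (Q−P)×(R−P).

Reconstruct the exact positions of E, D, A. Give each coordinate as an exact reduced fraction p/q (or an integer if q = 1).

A = (-20, -10)
D = (-6, -11/2)
E = (-102/13, -146/13)

1. E_x = -102/13  [B, F, E are collinear ∩ CE ⟂ BF]
2. E_y = -146/13  [B, F, E are collinear ∩ CE ⟂ BF]
   → E = (-102/13, -146/13)
3. D_x = -6  [line -28/13·x + 42/13·y + 63/13 = 0 ∩ |DF|² = 145/4]
4. D_y = -11/2  [line -28/13·x + 42/13·y + 63/13 = 0 ∩ |DF|² = 145/4]
   → D = (-6, -11/2)
5. A_x = -20  [A is the reflection of C across B]
6. A_y = -10  [A is the reflection of C across B]
   → A = (-20, -10)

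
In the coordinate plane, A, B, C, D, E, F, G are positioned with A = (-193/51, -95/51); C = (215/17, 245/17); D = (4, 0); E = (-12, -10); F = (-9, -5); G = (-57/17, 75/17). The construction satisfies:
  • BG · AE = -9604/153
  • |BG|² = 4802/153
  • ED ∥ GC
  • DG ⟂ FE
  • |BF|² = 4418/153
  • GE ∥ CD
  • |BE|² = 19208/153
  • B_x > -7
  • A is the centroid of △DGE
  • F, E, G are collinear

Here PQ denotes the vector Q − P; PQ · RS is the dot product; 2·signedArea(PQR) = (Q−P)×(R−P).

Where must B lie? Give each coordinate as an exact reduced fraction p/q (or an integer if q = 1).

B = (-106/17, -20/51)

1. B_x = -106/17  [line 419/51·x + 415/51·y + 8326/153 = 0 ∩ |BG|² = 4802/153]
2. B_y = -20/51  [line 419/51·x + 415/51·y + 8326/153 = 0 ∩ |BG|² = 4802/153]
   → B = (-106/17, -20/51)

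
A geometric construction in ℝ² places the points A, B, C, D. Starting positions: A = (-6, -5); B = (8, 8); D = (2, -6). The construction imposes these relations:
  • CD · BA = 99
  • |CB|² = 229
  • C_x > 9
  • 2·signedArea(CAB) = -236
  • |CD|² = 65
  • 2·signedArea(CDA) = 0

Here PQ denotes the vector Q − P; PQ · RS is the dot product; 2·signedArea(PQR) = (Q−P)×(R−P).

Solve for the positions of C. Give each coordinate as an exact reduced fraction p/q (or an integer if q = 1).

1. C_x = 10  [2·signedArea(CDA) = 0 ∩ 2·signedArea(CAB) = -236]
2. C_y = -7  [2·signedArea(CDA) = 0 ∩ 2·signedArea(CAB) = -236]
   → C = (10, -7)

C = (10, -7)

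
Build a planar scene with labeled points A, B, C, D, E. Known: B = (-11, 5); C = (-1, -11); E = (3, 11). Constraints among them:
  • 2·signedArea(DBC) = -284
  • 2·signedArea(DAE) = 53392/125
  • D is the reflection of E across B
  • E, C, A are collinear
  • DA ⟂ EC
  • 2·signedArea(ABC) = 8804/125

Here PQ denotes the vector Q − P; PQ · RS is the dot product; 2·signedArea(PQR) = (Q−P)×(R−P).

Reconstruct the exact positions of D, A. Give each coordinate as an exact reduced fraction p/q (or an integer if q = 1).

1. D_x = -25  [D is the reflection of E across B]
2. D_y = -1  [D is the reflection of E across B]
   → D = (-25, -1)
3. A_x = -1/125  [E, C, A are collinear ∩ DA ⟂ EC]
4. A_y = -693/125  [E, C, A are collinear ∩ DA ⟂ EC]
   → A = (-1/125, -693/125)

A = (-1/125, -693/125)
D = (-25, -1)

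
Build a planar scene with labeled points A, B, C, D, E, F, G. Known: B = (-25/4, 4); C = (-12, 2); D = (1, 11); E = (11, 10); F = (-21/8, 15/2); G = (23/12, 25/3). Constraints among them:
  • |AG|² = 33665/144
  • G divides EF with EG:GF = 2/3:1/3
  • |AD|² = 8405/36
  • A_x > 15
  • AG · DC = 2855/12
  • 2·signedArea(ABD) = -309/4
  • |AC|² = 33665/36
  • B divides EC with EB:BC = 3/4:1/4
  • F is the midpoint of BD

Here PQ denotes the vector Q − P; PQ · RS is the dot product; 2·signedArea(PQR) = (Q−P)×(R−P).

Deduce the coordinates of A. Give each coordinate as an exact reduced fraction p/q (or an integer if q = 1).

A = (95/6, 44/3)

1. A_x = 95/6  [2·signedArea(ABD) = -309/4 ∩ AG · DC = 2855/12]
2. A_y = 44/3  [2·signedArea(ABD) = -309/4 ∩ AG · DC = 2855/12]
   → A = (95/6, 44/3)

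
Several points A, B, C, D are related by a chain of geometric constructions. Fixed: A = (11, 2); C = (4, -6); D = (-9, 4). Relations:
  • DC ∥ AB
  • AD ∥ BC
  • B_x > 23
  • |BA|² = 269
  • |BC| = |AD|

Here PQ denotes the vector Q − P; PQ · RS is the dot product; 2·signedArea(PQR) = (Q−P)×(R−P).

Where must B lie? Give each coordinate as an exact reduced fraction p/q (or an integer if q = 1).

B = (24, -8)

1. B_x = 24  [AD ∥ BC ∩ DC ∥ AB]
2. B_y = -8  [AD ∥ BC ∩ DC ∥ AB]
   → B = (24, -8)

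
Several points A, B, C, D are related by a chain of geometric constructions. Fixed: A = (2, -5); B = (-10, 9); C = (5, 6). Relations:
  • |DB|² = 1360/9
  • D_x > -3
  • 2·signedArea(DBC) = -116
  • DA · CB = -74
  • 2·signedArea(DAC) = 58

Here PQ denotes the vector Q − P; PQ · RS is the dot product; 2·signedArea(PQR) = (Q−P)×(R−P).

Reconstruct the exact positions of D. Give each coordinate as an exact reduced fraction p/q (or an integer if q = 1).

1. D_x = -2  [2·signedArea(DBC) = -116 ∩ 2·signedArea(DAC) = 58]
2. D_y = -1/3  [2·signedArea(DBC) = -116 ∩ 2·signedArea(DAC) = 58]
   → D = (-2, -1/3)

D = (-2, -1/3)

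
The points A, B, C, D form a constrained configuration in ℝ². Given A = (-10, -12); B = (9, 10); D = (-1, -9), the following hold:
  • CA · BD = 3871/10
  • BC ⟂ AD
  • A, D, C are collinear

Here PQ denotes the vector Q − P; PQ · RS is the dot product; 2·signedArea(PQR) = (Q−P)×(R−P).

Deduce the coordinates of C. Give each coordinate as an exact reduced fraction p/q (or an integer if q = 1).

C = (137/10, -41/10)

1. C_x = 137/10  [A, D, C are collinear ∩ BC ⟂ AD]
2. C_y = -41/10  [A, D, C are collinear ∩ BC ⟂ AD]
   → C = (137/10, -41/10)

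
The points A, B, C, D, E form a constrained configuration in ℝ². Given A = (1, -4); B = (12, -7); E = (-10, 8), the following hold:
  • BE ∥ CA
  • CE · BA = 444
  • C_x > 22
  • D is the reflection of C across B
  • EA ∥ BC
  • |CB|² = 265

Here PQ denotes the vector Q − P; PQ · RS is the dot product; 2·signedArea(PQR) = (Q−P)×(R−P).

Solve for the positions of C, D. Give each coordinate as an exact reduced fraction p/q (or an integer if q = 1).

1. C_x = 23  [BE ∥ CA ∩ EA ∥ BC]
2. C_y = -19  [BE ∥ CA ∩ EA ∥ BC]
   → C = (23, -19)
3. D_x = 1  [D is the reflection of C across B]
4. D_y = 5  [D is the reflection of C across B]
   → D = (1, 5)

C = (23, -19)
D = (1, 5)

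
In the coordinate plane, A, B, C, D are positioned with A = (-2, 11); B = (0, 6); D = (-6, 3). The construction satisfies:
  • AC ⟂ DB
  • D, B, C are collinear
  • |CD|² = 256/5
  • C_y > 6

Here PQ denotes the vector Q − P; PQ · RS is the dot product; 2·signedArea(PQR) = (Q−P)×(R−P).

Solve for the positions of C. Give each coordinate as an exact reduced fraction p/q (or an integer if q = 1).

C = (2/5, 31/5)

1. C_x = 2/5  [D, B, C are collinear ∩ AC ⟂ DB]
2. C_y = 31/5  [D, B, C are collinear ∩ AC ⟂ DB]
   → C = (2/5, 31/5)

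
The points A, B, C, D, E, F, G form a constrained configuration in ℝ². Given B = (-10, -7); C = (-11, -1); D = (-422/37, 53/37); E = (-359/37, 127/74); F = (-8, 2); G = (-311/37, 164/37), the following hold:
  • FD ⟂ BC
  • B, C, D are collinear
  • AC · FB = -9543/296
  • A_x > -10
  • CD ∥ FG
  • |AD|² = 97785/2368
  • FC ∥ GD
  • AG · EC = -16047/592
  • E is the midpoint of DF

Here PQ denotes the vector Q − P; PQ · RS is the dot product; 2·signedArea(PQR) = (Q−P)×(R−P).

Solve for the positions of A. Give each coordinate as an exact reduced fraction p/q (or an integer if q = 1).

A = (-1469/148, -1427/296)

1. A_x = -1469/148  [AG · EC = -16047/592 ∩ AC · FB = -9543/296]
2. A_y = -1427/296  [AG · EC = -16047/592 ∩ AC · FB = -9543/296]
   → A = (-1469/148, -1427/296)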